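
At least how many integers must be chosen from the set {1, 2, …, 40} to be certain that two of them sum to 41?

Partition {1, …, 40} into 20 pairs: {1,40}, {2,39}, …, {20,21}.
Choosing 20 integers — say the integers 1 through 20 — takes one from each pair and avoids the property.
Choosing 21 forces two into the same pair by pigeonhole, and those sum to 41. So 21.

21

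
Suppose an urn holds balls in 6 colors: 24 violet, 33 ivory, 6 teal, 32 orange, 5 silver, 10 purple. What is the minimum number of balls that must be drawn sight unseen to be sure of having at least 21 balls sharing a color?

82

Treat the 6 colors as pigeonholes.
In the worst case we take at most 20 of each color, but all 6 teal, all 5 silver, and all 10 purple (fewer than 20), giving 20 + 20 + 6 + 20 + 5 + 10 = 81.
One more ball then forces some color to 21, so 81 + 1 = 82.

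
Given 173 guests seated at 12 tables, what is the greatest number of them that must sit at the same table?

The 173 guests fall into 12 tables.
If each of the 12 tables held at most 14, the total would be at most 12 × 14 = 168 < 173, a contradiction.
So at least one holds ⌈173/12⌉ = 15.

15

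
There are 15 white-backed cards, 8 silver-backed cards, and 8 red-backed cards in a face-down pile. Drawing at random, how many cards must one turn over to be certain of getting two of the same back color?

The worst case takes 1 card of each back color without reaching 2 of any: 3 × 1 = 3.
The next card must bring some back color to 2, so 3 + 1 = 4.

4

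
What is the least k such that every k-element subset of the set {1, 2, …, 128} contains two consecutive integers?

Partition {1, …, 128} into 64 pairs: {1,2}, {3,4}, …, {127,128}.
Choosing 64 integers — say the 64 even numbers 2, 4, …, 128 — takes one from each pair and avoids the property.
Choosing 65 forces two into the same pair by pigeonhole, and those are consecutive. So 65.

65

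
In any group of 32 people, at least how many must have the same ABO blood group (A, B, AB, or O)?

8

If each of the 4 ABO blood groups held at most 7, the total would be at most 4 × 7 = 28 < 32, a contradiction.
So at least one holds ⌈32/4⌉ = 8.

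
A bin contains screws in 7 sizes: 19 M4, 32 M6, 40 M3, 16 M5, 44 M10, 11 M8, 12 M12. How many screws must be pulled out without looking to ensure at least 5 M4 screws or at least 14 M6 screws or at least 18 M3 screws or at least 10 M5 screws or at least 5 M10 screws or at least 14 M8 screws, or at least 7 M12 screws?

65

Each of the 7 sizes has its own threshold; avoid all of them simultaneously.
The worst case stops just short of every target: 4 M4, 13 M6, 17 M3, 9 M5, 4 M10, all 11 M8, 6 M12 — 4 + 13 + 17 + 9 + 4 + 11 + 6 = 64 screws.
One more screw must push some size to its target, so 64 + 1 = 65.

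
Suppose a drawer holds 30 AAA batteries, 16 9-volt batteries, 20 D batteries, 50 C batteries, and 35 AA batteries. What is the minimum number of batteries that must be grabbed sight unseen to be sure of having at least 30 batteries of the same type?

Treat the 5 types as pigeonholes.
In the worst case we take at most 29 of each type, but all 16 9-volt and all 20 D (fewer than 29), giving 29 + 16 + 20 + 29 + 29 = 123.
One more battery then forces some type to 30, so 123 + 1 = 124.

124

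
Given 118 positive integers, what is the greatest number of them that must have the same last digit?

If each of the 10 possible last digits held at most 11, the total would be at most 10 × 11 = 110 < 118, a contradiction.
So at least one holds ⌈118/10⌉ = 12.

12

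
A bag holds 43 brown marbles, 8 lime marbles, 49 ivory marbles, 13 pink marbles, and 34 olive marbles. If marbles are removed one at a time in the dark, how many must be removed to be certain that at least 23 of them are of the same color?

88

In the worst case we take at most 22 of each color, but all 8 lime and all 13 pink (fewer than 22), giving 22 + 8 + 22 + 13 + 22 = 87.
One more marble then forces some color to 23, so 87 + 1 = 88.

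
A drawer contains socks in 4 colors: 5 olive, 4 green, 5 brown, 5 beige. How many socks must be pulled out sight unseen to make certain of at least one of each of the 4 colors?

The hardest color to obtain is green: we could draw every other sock first — 19 − 4 = 15 socks — without a single green one.
The next draw must be green, so 15 + 1 = 16.

16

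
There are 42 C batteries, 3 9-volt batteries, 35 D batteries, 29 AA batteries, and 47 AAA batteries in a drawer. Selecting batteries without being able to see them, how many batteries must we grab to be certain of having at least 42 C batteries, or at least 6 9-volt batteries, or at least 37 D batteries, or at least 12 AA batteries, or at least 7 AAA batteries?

The worst case stops just short of every target: 41 C, all 3 9-volt, all 35 D, 11 AA, 6 AAA — 41 + 3 + 35 + 11 + 6 = 96 batteries.
One more battery must push some type to its target, so 96 + 1 = 97.

97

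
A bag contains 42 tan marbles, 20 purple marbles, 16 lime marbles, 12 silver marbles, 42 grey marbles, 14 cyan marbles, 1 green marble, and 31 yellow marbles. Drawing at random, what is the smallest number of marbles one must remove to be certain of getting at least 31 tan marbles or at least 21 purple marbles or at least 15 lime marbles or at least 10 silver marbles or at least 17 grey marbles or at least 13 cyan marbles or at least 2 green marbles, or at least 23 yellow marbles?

125

Each of the 8 colors has its own threshold; avoid all of them simultaneously.
The worst case stops just short of every target: 30 tan, 20 purple, 14 lime, 9 silver, 16 grey, 12 cyan, 1 green, 22 yellow — 30 + 20 + 14 + 9 + 16 + 12 + 1 + 22 = 124 marbles.
One more marble must push some color to its target, so 124 + 1 = 125.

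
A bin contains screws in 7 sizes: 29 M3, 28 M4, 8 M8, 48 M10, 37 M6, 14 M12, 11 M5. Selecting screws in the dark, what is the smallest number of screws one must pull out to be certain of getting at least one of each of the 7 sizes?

168

The hardest size to obtain is M8: we could draw every other screw first — 175 − 8 = 167 screws — without a single M8 one.
The next draw must be M8, so 167 + 1 = 168.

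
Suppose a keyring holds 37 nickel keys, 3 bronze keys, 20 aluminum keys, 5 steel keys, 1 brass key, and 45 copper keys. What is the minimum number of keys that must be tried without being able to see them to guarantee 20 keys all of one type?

In the worst case we take at most 19 of each type, but all 3 bronze, all 5 steel, and all 1 brass (fewer than 19), giving 19 + 3 + 19 + 5 + 1 + 19 = 66.
One more key then forces some type to 20, so 66 + 1 = 67.

67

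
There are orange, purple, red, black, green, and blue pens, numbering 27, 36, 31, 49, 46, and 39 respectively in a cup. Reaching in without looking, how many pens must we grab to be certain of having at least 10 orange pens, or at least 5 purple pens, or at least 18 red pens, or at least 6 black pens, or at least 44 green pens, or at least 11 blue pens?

Each of the 6 ink colors has its own threshold; avoid all of them simultaneously.
The worst case stops just short of every target: 9 orange, 4 purple, 17 red, 5 black, 43 green, 10 blue — 9 + 4 + 17 + 5 + 43 + 10 = 88 pens.
One more pen must push some ink color to its target, so 88 + 1 = 89.

89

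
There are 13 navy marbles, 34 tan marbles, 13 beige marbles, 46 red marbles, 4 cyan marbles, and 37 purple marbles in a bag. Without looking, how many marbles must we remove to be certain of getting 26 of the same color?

106

In the worst case we take at most 25 of each color, but all 13 navy, all 13 beige, and all 4 cyan (fewer than 25), giving 13 + 25 + 13 + 25 + 4 + 25 = 105.
One more marble then forces some color to 26, so 105 + 1 = 106.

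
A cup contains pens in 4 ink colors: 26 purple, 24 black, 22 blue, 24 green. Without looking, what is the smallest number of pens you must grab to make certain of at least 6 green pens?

To avoid green pens as long as possible, exhaust the other 3 ink colors first.
The worst case draws every non-green pen first: 26 + 24 + 22 = 72.
The next 6 draws are then forced to be green, giving 72 + 6 = 78.

78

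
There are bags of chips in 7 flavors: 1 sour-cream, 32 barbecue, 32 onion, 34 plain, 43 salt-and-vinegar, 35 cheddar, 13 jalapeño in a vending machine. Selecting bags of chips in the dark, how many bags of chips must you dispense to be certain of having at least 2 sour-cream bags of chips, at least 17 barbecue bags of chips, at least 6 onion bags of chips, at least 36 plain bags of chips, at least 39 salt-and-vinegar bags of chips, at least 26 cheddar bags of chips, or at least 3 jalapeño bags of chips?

The worst case stops just short of every target: 1 sour-cream, 16 barbecue, 5 onion, all 34 plain, 38 salt-and-vinegar, 25 cheddar, 2 jalapeño — 1 + 16 + 5 + 34 + 38 + 25 + 2 = 121 bags of chips.
One more bag of chips must push some flavor to its target, so 121 + 1 = 122.

122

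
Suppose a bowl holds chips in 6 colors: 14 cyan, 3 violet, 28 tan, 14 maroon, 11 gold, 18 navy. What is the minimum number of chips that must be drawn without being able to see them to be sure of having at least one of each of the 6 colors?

86

The hardest color to obtain is violet: we could draw every other chip first — 88 − 3 = 85 chips — without a single violet one.
The next draw must be violet, so 85 + 1 = 86.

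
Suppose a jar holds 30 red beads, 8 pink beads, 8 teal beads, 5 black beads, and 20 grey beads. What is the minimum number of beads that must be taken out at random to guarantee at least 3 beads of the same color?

11

Treat the 5 colors as pigeonholes.
The worst case takes 2 beads of each color without reaching 3 of any: 5 × 2 = 10.
The next bead must bring some color to 3, so 10 + 1 = 11.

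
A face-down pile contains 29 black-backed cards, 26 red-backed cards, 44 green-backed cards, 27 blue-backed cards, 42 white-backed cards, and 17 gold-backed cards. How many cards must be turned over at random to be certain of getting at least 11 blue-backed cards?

169

The worst case draws every non-blue-backed card first: 29 + 26 + 44 + 42 + 17 = 158.
The next 11 draws are then forced to be blue-backed, giving 158 + 11 = 169.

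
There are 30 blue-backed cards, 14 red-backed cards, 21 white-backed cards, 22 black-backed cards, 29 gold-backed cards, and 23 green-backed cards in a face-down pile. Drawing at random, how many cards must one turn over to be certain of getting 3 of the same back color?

13

The worst case takes 2 cards of each back color without reaching 3 of any: 6 × 2 = 12.
The next card must bring some back color to 3, so 12 + 1 = 13.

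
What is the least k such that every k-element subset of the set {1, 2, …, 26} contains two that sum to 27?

Partition {1, …, 26} into 13 pairs: {1,26}, {2,25}, …, {13,14}.
Choosing 13 integers — say the integers 1 through 13 — takes one from each pair and avoids the property.
Choosing 14 forces two into the same pair by pigeonhole, and those sum to 27. So 14.

14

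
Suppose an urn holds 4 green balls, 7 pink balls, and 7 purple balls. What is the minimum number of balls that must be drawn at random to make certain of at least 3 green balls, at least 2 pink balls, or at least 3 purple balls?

6

The worst case stops just short of every target: 2 green, 1 pink, 2 purple — 2 + 1 + 2 = 5 balls.
One more ball must push some color to its target, so 5 + 1 = 6.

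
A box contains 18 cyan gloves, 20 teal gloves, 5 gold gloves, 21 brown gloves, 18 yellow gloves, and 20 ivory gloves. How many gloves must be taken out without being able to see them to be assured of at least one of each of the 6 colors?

The hardest color to obtain is gold: we could draw every other glove first — 102 − 5 = 97 gloves — without a single gold one.
The next draw must be gold, so 97 + 1 = 98.

98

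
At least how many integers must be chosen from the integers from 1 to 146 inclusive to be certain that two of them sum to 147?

74

Partition {1, …, 146} into 73 pairs: {1,146}, {2,145}, …, {73,74}.
Choosing 73 integers — say the integers 1 through 73 — takes one from each pair and avoids the property.
Choosing 74 forces two into the same pair by pigeonhole, and those sum to 147. So 74.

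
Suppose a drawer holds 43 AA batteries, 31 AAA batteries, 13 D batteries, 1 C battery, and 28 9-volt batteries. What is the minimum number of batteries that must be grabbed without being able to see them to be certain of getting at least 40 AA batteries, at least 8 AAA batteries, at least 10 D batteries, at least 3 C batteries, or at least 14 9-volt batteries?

70

Each of the 5 types has its own threshold; avoid all of them simultaneously.
The worst case stops just short of every target: 39 AA, 7 AAA, 9 D, all 1 C, 13 9-volt — 39 + 7 + 9 + 1 + 13 = 69 batteries.
One more battery must push some type to its target, so 69 + 1 = 70.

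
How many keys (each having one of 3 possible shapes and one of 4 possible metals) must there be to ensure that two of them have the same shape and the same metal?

13

There are 3 × 4 = 12 (shape, metal) combinations acting as pigeonholes.
With 12 keys we could place one in each, avoiding any repeat.
One more forces some (shape, metal) pair to hold 2, so 12 + 1 = 13.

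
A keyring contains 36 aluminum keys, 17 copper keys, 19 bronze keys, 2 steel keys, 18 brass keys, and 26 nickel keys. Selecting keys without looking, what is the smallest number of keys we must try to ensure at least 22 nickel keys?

114

To avoid nickel keys as long as possible, exhaust the other 5 types first.
The worst case draws every non-nickel key first: 36 + 17 + 19 + 2 + 18 = 92.
The next 22 draws are then forced to be nickel, giving 92 + 22 = 114.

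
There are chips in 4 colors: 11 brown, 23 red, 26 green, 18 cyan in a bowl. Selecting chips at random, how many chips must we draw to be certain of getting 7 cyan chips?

67

To avoid cyan chips as long as possible, exhaust the other 3 colors first.
The worst case draws every non-cyan chip first: 11 + 23 + 26 = 60.
The next 7 draws are then forced to be cyan, giving 60 + 7 = 67.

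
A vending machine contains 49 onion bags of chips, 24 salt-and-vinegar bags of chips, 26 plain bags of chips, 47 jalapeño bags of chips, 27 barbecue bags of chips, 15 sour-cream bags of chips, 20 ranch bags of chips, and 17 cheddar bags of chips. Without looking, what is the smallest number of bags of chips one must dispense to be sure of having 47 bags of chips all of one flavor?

Treat the 8 flavors as pigeonholes.
In the worst case we take at most 46 of each flavor, but all 24 salt-and-vinegar, all 26 plain, all 27 barbecue, all 15 sour-cream, all 20 ranch, and all 17 cheddar (fewer than 46), giving 46 + 24 + 26 + 46 + 27 + 15 + 20 + 17 = 221.
One more bag of chips then forces some flavor to 47, so 221 + 1 = 222.

222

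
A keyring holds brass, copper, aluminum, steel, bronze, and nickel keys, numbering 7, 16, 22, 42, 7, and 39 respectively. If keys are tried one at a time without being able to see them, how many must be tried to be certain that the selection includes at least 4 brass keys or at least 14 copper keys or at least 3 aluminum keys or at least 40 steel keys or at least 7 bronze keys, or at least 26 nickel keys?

The worst case stops just short of every target: 3 brass, 13 copper, 2 aluminum, 39 steel, 6 bronze, 25 nickel — 3 + 13 + 2 + 39 + 6 + 25 = 88 keys.
One more key must push some type to its target, so 88 + 1 = 89.

89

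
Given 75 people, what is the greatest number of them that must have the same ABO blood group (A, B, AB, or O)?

19

There are 4 ABO blood groups, which serve as the pigeonholes.
If each of the 4 ABO blood groups held at most 18, the total would be at most 4 × 18 = 72 < 75, a contradiction.
So at least one holds ⌈75/4⌉ = 19.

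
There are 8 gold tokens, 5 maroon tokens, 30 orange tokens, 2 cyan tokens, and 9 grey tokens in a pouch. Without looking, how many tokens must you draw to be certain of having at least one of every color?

53

The hardest color to obtain is cyan: we could draw every other token first — 54 − 2 = 52 tokens — without a single cyan one.
The next draw must be cyan, so 52 + 1 = 53.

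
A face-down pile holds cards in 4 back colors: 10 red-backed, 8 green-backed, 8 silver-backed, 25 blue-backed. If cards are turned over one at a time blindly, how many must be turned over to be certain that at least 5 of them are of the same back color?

17

The worst case takes 4 cards of each back color without reaching 5 of any: 4 × 4 = 16.
The next card must bring some back color to 5, so 16 + 1 = 17.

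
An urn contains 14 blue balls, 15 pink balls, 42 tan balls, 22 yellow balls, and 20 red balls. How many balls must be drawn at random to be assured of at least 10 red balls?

103

The worst case draws every non-red ball first: 14 + 15 + 42 + 22 = 93.
The next 10 draws are then forced to be red, giving 93 + 10 = 103.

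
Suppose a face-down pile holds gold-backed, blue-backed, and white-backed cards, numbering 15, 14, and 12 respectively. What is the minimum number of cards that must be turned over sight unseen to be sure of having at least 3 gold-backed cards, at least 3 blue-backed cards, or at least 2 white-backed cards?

6

The worst case stops just short of every target: 2 gold-backed, 2 blue-backed, 1 white-backed — 2 + 2 + 1 = 5 cards.
One more card must push some back color to its target, so 5 + 1 = 6.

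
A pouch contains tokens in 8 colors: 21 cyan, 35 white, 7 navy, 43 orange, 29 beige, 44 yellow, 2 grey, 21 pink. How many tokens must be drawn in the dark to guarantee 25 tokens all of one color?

Treat the 8 colors as pigeonholes.
In the worst case we take at most 24 of each color, but all 21 cyan, all 7 navy, all 2 grey, and all 21 pink (fewer than 24), giving 21 + 24 + 7 + 24 + 24 + 24 + 2 + 21 = 147.
One more token then forces some color to 25, so 147 + 1 = 148.

148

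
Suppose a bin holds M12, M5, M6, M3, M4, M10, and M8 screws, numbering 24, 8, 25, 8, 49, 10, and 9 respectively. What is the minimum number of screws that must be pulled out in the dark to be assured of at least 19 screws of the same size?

90

In the worst case we take at most 18 of each size, but all 8 M5, all 8 M3, all 10 M10, and all 9 M8 (fewer than 18), giving 18 + 8 + 18 + 8 + 18 + 10 + 9 = 89.
One more screw then forces some size to 19, so 89 + 1 = 90.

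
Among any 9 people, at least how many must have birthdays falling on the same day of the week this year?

If each of the 7 days of the week held at most 1, the total would be at most 7 × 1 = 7 < 9, a contradiction.
So at least one holds ⌈9/7⌉ = 2.

2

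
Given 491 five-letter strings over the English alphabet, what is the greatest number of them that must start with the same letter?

19

The 491 five-letter strings over the English alphabet fall into 26 possible first letters.
If each of the 26 possible first letters held at most 18, the total would be at most 26 × 18 = 468 < 491, a contradiction.
So at least one holds ⌈491/26⌉ = 19.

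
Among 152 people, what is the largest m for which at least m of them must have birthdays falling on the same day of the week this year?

22

The 152 people fall into 7 days of the week.
If each of the 7 days of the week held at most 21, the total would be at most 7 × 21 = 147 < 152, a contradiction.
So at least one holds ⌈152/7⌉ = 22.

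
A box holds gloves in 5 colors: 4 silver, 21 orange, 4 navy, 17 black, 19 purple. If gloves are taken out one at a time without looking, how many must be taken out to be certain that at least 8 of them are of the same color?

30

Treat the 5 colors as pigeonholes.
In the worst case we take at most 7 of each color, but all 4 silver and all 4 navy (fewer than 7), giving 4 + 7 + 4 + 7 + 7 = 29.
One more glove then forces some color to 8, so 29 + 1 = 30.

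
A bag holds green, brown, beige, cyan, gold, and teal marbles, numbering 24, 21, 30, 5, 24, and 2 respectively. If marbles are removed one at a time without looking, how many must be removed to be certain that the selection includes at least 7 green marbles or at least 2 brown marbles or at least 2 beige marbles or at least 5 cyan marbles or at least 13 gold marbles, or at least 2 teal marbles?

26

Each of the 6 colors has its own threshold; avoid all of them simultaneously.
The worst case stops just short of every target: 6 green, 1 brown, 1 beige, 4 cyan, 12 gold, 1 teal — 6 + 1 + 1 + 4 + 12 + 1 = 25 marbles.
One more marble must push some color to its target, so 25 + 1 = 26.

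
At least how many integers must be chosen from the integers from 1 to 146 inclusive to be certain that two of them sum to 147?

Partition {1, …, 146} into 73 pairs: {1,146}, {2,145}, …, {73,74}.
Choosing 73 integers — say the integers 1 through 73 — takes one from each pair and avoids the property.
Choosing 74 forces two into the same pair by pigeonhole, and those sum to 147. So 74.

74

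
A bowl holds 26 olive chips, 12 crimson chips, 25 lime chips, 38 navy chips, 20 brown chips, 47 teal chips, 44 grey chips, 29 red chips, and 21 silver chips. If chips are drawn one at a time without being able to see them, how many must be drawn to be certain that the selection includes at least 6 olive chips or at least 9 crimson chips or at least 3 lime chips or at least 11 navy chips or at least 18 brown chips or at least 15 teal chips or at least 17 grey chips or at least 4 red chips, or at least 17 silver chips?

92

Each of the 9 colors has its own threshold; avoid all of them simultaneously.
The worst case stops just short of every target: 5 olive, 8 crimson, 2 lime, 10 navy, 17 brown, 14 teal, 16 grey, 3 red, 16 silver — 5 + 8 + 2 + 10 + 17 + 14 + 16 + 3 + 16 = 91 chips.
One more chip must push some color to its target, so 91 + 1 = 92.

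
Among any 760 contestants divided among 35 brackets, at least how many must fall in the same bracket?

22

If each of the 35 brackets held at most 21, the total would be at most 35 × 21 = 735 < 760, a contradiction.
So at least one holds ⌈760/35⌉ = 22.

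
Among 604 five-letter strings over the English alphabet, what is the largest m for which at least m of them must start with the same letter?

If each of the 26 possible first letters held at most 23, the total would be at most 26 × 23 = 598 < 604, a contradiction.
So at least one holds ⌈604/26⌉ = 24.

24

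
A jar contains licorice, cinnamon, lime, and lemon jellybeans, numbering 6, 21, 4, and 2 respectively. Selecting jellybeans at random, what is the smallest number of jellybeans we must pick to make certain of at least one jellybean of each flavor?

32

The hardest flavor to obtain is lemon: we could draw every other jellybean first — 33 − 2 = 31 jellybeans — without a single lemon one.
The next draw must be lemon, so 31 + 1 = 32.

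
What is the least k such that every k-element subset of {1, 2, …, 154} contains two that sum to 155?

Partition {1, …, 154} into 77 pairs: {1,154}, {2,153}, …, {77,78}.
Choosing 77 integers — say the integers 1 through 77 — takes one from each pair and avoids the property.
Choosing 78 forces two into the same pair by pigeonhole, and those sum to 155. So 78.

78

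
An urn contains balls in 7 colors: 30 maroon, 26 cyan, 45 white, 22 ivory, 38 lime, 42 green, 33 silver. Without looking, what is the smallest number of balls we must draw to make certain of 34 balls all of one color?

211

Treat the 7 colors as pigeonholes.
In the worst case we take at most 33 of each color, but all 30 maroon, all 26 cyan, and all 22 ivory (fewer than 33), giving 30 + 26 + 33 + 22 + 33 + 33 + 33 = 210.
One more ball then forces some color to 34, so 210 + 1 = 211.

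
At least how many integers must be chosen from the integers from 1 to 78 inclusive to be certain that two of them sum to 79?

Partition {1, …, 78} into 39 pairs: {1,78}, {2,77}, …, {39,40}.
Choosing 39 integers — say the integers 1 through 39 — takes one from each pair and avoids the property.
Choosing 40 forces two into the same pair by pigeonhole, and those sum to 79. So 40.

40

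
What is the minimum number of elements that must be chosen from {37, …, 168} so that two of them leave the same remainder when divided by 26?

27

Use the pigeonhole principle on residue classes: group the integers by remainder mod 26; there are 26 residue classes, each nonempty in this range.
Choosing one from each class (26 integers) avoids any shared remainder.
One more choice must repeat a class, so two differ by a multiple of 26. Hence 26 + 1 = 27.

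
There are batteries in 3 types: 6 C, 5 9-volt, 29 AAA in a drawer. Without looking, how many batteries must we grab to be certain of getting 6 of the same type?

The worst case takes 5 batteries of each type without reaching 6 of any: 3 × 5 = 15.
The next battery must bring some type to 6, so 15 + 1 = 16.

16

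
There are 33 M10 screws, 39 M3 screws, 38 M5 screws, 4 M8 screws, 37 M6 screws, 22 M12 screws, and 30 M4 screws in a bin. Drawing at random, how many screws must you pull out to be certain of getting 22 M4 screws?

195

The worst case draws every non-M4 screw first: 33 + 39 + 38 + 4 + 37 + 22 = 173.
The next 22 draws are then forced to be M4, giving 173 + 22 = 195.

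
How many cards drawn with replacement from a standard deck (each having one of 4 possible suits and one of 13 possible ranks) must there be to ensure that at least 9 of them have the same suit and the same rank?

417

There are 4 × 13 = 52 (suit, rank) combinations acting as pigeonholes.
With 52 × 8 = 416 cards drawn with replacement from a standard deck we could place exactly 8 in each, with no (suit, rank) pair reaching 9.
One more forces some (suit, rank) pair to hold 9, so 416 + 1 = 417.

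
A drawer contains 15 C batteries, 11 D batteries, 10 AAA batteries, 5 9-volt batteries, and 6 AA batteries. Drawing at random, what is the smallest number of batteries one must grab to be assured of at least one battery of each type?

43

The hardest type to obtain is 9-volt: we could draw every other battery first — 47 − 5 = 42 batteries — without a single 9-volt one.
The next draw must be 9-volt, so 42 + 1 = 43.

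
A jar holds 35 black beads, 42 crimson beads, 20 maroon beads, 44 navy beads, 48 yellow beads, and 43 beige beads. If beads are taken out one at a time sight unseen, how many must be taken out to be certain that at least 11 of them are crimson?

The worst case draws every non-crimson bead first: 35 + 20 + 44 + 48 + 43 = 190.
The next 11 draws are then forced to be crimson, giving 190 + 11 = 201.

201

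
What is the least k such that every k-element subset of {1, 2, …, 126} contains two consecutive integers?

64

Partition {1, …, 126} into 63 pairs: {1,2}, {3,4}, …, {125,126}.
Choosing 63 integers — say the 63 even numbers 2, 4, …, 126 — takes one from each pair and avoids the property.
Choosing 64 forces two into the same pair by pigeonhole, and those are consecutive. So 64.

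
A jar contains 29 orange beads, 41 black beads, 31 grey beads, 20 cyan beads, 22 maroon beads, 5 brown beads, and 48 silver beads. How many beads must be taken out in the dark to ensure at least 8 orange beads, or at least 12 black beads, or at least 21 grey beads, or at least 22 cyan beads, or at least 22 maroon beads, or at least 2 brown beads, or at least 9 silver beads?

Each of the 7 colors has its own threshold; avoid all of them simultaneously.
The worst case stops just short of every target: 7 orange, 11 black, 20 grey, all 20 cyan, 21 maroon, 1 brown, 8 silver — 7 + 11 + 20 + 20 + 21 + 1 + 8 = 88 beads.
One more bead must push some color to its target, so 88 + 1 = 89.

89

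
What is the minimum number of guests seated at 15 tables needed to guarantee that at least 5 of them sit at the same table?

There are 15 tables acting as pigeonholes.
With 15 × 4 = 60 guests we could place exactly 4 in each, with no class reaching 5.
One more forces some class to hold 5, so 60 + 1 = 61.

61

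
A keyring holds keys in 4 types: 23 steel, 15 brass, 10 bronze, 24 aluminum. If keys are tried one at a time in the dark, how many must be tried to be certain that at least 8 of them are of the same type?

Treat the 4 types as pigeonholes.
The worst case takes 7 keys of each type without reaching 8 of any: 4 × 7 = 28.
The next key must bring some type to 8, so 28 + 1 = 29.

29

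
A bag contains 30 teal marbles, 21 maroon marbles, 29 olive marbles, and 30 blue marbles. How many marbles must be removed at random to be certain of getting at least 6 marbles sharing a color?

Treat the 4 colors as pigeonholes.
The worst case takes 5 marbles of each color without reaching 6 of any: 4 × 5 = 20.
The next marble must bring some color to 6, so 20 + 1 = 21.

21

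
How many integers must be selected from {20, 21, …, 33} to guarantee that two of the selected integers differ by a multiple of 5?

Use the pigeonhole principle on residue classes: group the integers by remainder mod 5; there are 5 residue classes, each nonempty in this range.
Choosing one from each class (5 integers) avoids any shared remainder.
One more choice must repeat a class, so two differ by a multiple of 5. Hence 5 + 1 = 6.

6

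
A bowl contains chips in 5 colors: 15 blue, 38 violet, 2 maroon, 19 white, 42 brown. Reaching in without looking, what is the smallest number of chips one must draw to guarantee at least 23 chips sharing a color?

81

In the worst case we take at most 22 of each color, but all 15 blue, all 2 maroon, and all 19 white (fewer than 22), giving 15 + 22 + 2 + 19 + 22 = 80.
One more chip then forces some color to 23, so 80 + 1 = 81.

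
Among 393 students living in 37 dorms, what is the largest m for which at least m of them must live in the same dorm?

The 393 students fall into 37 dorms.
If each of the 37 dorms held at most 10, the total would be at most 37 × 10 = 370 < 393, a contradiction.
So at least one holds ⌈393/37⌉ = 11.

11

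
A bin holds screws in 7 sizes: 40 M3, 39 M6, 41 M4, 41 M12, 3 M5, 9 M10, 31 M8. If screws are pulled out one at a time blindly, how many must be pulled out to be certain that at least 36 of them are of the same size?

184

Treat the 7 sizes as pigeonholes.
In the worst case we take at most 35 of each size, but all 3 M5, all 9 M10, and all 31 M8 (fewer than 35), giving 35 + 35 + 35 + 35 + 3 + 9 + 31 = 183.
One more screw then forces some size to 36, so 183 + 1 = 184.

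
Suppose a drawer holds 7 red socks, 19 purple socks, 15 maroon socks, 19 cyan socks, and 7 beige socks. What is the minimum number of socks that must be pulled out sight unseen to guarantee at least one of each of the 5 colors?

61

The hardest color to obtain is red: we could draw every other sock first — 67 − 7 = 60 socks — without a single red one.
The next draw must be red, so 60 + 1 = 61.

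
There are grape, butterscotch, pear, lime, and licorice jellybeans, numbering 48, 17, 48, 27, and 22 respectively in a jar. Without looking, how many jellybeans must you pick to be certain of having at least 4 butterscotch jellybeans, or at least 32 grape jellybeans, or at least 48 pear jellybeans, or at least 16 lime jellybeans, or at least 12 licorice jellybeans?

Each of the 5 flavors has its own threshold; avoid all of them simultaneously.
The worst case stops just short of every target: 31 grape, 3 butterscotch, 47 pear, 15 lime, 11 licorice — 31 + 3 + 47 + 15 + 11 = 107 jellybeans.
One more jellybean must push some flavor to its target, so 107 + 1 = 108.

108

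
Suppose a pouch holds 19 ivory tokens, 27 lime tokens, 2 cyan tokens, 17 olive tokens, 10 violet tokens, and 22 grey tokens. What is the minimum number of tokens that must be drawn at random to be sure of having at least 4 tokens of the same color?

18

Treat the 6 colors as pigeonholes.
In the worst case we take at most 3 of each color, but all 2 cyan (fewer than 3), giving 3 + 3 + 2 + 3 + 3 + 3 = 17.
One more token then forces some color to 4, so 17 + 1 = 18.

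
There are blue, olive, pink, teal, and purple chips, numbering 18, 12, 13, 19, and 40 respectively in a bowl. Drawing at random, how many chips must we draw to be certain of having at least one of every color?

91

The hardest color to obtain is olive: we could draw every other chip first — 102 − 12 = 90 chips — without a single olive one.
The next draw must be olive, so 90 + 1 = 91.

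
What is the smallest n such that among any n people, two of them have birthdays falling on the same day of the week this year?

8

There are 7 days of the week acting as pigeonholes.
With 7 people we could place one in each, avoiding any repeat.
One more forces some class to hold 2, so 7 + 1 = 8.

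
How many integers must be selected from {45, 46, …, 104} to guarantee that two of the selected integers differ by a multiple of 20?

Group the integers by remainder mod 20; there are 20 residue classes, each nonempty in this range.
Choosing one from each class (20 integers) avoids any shared remainder.
One more choice must repeat a class, so two differ by a multiple of 20. Hence 20 + 1 = 21.

21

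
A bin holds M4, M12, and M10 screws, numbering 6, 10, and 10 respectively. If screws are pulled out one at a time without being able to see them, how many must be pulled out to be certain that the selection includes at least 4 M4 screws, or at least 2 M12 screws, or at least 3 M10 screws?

7

The worst case stops just short of every target: 3 M4, 1 M12, 2 M10 — 3 + 1 + 2 = 6 screws.
One more screw must push some size to its target, so 6 + 1 = 7.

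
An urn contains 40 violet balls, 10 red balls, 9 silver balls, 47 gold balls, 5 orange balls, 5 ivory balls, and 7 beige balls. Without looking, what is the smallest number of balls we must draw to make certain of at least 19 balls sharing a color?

Treat the 7 colors as pigeonholes.
In the worst case we take at most 18 of each color, but all 10 red, all 9 silver, all 5 orange, all 5 ivory, and all 7 beige (fewer than 18), giving 18 + 10 + 9 + 18 + 5 + 5 + 7 = 72.
One more ball then forces some color to 19, so 72 + 1 = 73.

73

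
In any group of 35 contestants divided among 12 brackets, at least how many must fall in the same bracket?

The 35 contestants fall into 12 brackets.
If each of the 12 brackets held at most 2, the total would be at most 12 × 2 = 24 < 35, a contradiction.
So at least one holds ⌈35/12⌉ = 3.

3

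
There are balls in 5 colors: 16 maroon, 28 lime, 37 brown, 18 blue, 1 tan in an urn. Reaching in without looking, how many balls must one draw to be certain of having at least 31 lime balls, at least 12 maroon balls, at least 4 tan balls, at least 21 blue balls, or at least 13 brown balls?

The worst case stops just short of every target: 11 maroon, all 28 lime, 12 brown, all 18 blue, all 1 tan — 11 + 28 + 12 + 18 + 1 = 70 balls.
One more ball must push some color to its target, so 70 + 1 = 71.

71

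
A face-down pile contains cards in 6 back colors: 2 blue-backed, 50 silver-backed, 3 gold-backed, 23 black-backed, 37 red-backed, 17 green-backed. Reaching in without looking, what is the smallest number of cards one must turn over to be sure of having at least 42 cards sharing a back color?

In the worst case we take at most 41 of each back color, but all 2 blue-backed, all 3 gold-backed, all 23 black-backed, all 37 red-backed, and all 17 green-backed (fewer than 41), giving 2 + 41 + 3 + 23 + 37 + 17 = 123.
One more card then forces some back color to 42, so 123 + 1 = 124.

124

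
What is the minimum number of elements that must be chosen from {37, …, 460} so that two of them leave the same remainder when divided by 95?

96

Group the integers by remainder mod 95; there are 95 residue classes, each nonempty in this range.
Choosing one from each class (95 integers) avoids any shared remainder.
One more choice must repeat a class, so two differ by a multiple of 95. Hence 95 + 1 = 96.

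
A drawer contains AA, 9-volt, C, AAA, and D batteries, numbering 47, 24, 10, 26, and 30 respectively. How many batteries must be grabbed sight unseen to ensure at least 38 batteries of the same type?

In the worst case we take at most 37 of each type, but all 24 9-volt, all 10 C, all 26 AAA, and all 30 D (fewer than 37), giving 37 + 24 + 10 + 26 + 30 = 127.
One more battery then forces some type to 38, so 127 + 1 = 128.

128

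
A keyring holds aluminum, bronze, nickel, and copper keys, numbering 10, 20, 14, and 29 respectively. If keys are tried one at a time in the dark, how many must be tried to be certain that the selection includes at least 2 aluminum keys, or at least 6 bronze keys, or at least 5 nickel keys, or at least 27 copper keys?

37

Each of the 4 types has its own threshold; avoid all of them simultaneously.
The worst case stops just short of every target: 1 aluminum, 5 bronze, 4 nickel, 26 copper — 1 + 5 + 4 + 26 = 36 keys.
One more key must push some type to its target, so 36 + 1 = 37.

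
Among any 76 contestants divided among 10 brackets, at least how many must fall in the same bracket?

8

The 76 contestants fall into 10 brackets.
If each of the 10 brackets held at most 7, the total would be at most 10 × 7 = 70 < 76, a contradiction.
So at least one holds ⌈76/10⌉ = 8.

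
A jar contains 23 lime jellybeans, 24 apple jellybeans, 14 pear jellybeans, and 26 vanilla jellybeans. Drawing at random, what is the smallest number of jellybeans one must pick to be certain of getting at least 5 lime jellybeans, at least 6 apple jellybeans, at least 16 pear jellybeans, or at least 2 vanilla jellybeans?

The worst case stops just short of every target: 4 lime, 5 apple, all 14 pear, 1 vanilla — 4 + 5 + 14 + 1 = 24 jellybeans.
One more jellybean must push some flavor to its target, so 24 + 1 = 25.

25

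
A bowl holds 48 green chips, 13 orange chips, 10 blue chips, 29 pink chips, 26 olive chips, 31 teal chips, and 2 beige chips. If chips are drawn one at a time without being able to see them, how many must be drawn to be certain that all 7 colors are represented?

The hardest color to obtain is beige: we could draw every other chip first — 159 − 2 = 157 chips — without a single beige one.
The next draw must be beige, so 157 + 1 = 158.

158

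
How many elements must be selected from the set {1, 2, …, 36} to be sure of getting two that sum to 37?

19

Partition {1, …, 36} into 18 pairs: {1,36}, {2,35}, …, {18,19}.
Choosing 18 integers — say the integers 1 through 18 — takes one from each pair and avoids the property.
Choosing 19 forces two into the same pair by pigeonhole, and those sum to 37. So 19.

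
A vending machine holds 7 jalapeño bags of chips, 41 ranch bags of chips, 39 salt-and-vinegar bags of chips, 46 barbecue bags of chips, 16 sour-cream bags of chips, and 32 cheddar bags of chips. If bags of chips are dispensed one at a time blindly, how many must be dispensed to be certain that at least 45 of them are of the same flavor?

180

In the worst case we take at most 44 of each flavor, but all 7 jalapeño, all 41 ranch, all 39 salt-and-vinegar, all 16 sour-cream, and all 32 cheddar (fewer than 44), giving 7 + 41 + 39 + 44 + 16 + 32 = 179.
One more bag of chips then forces some flavor to 45, so 179 + 1 = 180.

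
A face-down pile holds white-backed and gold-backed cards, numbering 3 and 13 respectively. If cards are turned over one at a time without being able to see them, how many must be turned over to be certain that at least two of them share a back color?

3

The worst case takes 1 card of each back color without reaching 2 of any: 2 × 1 = 2.
The next card must bring some back color to 2, so 2 + 1 = 3.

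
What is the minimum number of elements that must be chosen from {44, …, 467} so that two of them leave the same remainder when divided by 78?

79

Group the integers by remainder mod 78; there are 78 residue classes, each nonempty in this range.
Choosing one from each class (78 integers) avoids any shared remainder.
One more choice must repeat a class, so two differ by a multiple of 78. Hence 78 + 1 = 79.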